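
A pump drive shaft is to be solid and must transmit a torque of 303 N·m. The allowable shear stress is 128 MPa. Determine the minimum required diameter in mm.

For a solid shaft τ_max = 16T/(πd³), so d = (16T/(π τ_allow))^(1/3) = (16·303.0/(π·1.28×10^8))^(1/3) = 0.02293 m.

22.9 mm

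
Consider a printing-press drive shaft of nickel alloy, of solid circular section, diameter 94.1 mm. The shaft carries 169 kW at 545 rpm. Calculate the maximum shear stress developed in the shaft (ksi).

2.63 ksi

ω = 2π·545/60 = 57.07 rad/s, so T = P/ω = 169×10³ / 57.07 = 2961 N·m.
J = πd⁴/32 = π(0.0941)⁴/32 = 7.698×10^-6 m⁴.
τ_max = T·r/J = 2961 × 0.0470 / 7.698×10^-6 = 1.810×10^7 Pa.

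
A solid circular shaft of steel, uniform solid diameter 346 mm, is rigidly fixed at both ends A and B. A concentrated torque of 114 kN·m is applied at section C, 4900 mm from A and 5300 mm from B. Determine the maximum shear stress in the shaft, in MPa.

7.28 MPa

With uniform GJ and both ends fixed, compatibility θ_AC = θ_CB gives T_A·a = T_B·b, together with T_A + T_B = T₀.
T_A = T₀·b/(a+b) = 114000·5300/10200 = 59240 N·m; T_B = 54760 N·m.
τ in each portion: τ_AC = 7.28×10^6 Pa, τ_CB = 6.73×10^6 Pa; maximum is in AC.
τ_max = T_AC·r/J = 59240·0.173/1.41×10^-3 = 7.283×10^6 Pa.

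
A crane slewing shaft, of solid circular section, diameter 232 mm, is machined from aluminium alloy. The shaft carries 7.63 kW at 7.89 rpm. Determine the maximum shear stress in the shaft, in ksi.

0.546 ksi

ω = 2π·7.89/60 = 0.8262 rad/s, so T = P/ω = 7.63×10³ / 0.8262 = 9235 N·m.
J = πd⁴/32 = π(0.232)⁴/32 = 2.844×10^-4 m⁴.
τ_max = T·r/J = 9235 × 0.116 / 2.844×10^-4 = 3.766×10^6 Pa.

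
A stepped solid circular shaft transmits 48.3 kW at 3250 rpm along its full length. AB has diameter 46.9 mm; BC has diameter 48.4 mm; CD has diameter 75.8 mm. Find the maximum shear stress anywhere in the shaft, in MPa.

7.01 MPa

ω = 2π·3250/60 = 340.3 rad/s, so T = P/ω = 48.3×10³ / 340.3 = 141.9 N·m.
Under the same torque, τ_max = 16T/(πd³) is largest where d is smallest — segment AB (d = 46.9 mm).
τ_max = 16·141.9/(π·(0.0469)³) = 7.006×10^6 Pa.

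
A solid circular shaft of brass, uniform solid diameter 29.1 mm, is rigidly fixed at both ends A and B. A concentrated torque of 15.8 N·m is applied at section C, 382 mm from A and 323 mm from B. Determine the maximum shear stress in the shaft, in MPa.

1.77 MPa

With uniform GJ and both ends fixed, compatibility θ_AC = θ_CB gives T_A·a = T_B·b, together with T_A + T_B = T₀.
T_A = T₀·b/(a+b) = 15.80·323/705.0 = 7.239 N·m; T_B = 8.561 N·m.
τ in each portion: τ_AC = 1.50×10^6 Pa, τ_CB = 1.77×10^6 Pa; maximum is in CB.
τ_max = T_CB·r/J = 8.561·0.0146/7.04×10^-8 = 1.769×10^6 Pa.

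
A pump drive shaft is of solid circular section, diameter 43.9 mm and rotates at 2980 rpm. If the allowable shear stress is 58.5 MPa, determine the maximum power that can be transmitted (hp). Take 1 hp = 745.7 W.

407 hp

J = πd⁴/32 = π(0.0439)⁴/32 = 3.646×10^-7 m⁴.
T_max = τ_allow·J/r = 5.85×10^7 × 3.646×10^-7 / 0.0220 = 971.8 N·m.
ω = 2π·2980/60 = 312.1 rad/s, so P_max = T_max·ω = 3.033×10^5 W.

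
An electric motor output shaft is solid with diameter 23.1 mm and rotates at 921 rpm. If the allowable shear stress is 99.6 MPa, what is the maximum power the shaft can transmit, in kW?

J = πd⁴/32 = π(0.0231)⁴/32 = 2.795×10^-8 m⁴.
T_max = τ_allow·J/r = 9.96×10^7 × 2.795×10^-8 / 0.0116 = 241.1 N·m.
ω = 2π·921/60 = 96.45 rad/s, so P_max = T_max·ω = 2.325×10^4 W.

23.2 kW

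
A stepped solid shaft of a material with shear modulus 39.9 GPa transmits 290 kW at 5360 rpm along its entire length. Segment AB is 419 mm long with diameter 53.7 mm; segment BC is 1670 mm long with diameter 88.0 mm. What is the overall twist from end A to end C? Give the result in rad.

ω = 2π·5360/60 = 561.3 rad/s, so T = P/ω = 290×10³ / 561.3 = 516.7 N·m.
J_AB = π(0.0537)⁴/32 = 8.16×10^-7 m⁴; J_BC = π(0.0880)⁴/32 = 5.89×10^-6 m⁴.
θ = (T/G)·Σ L_i/J_i = (516.7/39.9×10⁹)·(0.419/8.16×10^-7 + 1.67/5.89×10^-6) = 0.01032 rad.

0.0103 rad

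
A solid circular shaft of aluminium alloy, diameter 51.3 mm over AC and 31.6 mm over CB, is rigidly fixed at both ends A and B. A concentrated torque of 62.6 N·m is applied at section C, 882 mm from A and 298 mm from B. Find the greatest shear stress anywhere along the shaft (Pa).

3.02e6 Pa

Compatibility: T_A·a/J_AC = T_B·b/J_CB with T_A + T_B = T₀.
J_AC = 6.80×10^-7 m⁴, J_CB = 9.79×10^-8 m⁴, so T_A = T₀·(J_AC/a)/((J_AC/a)+(J_CB/b)) = 43.90 N·m, T_B = 18.70 N·m.
τ in each portion: τ_AC = 1.66×10^6 Pa, τ_CB = 3.02×10^6 Pa; maximum is in CB.
τ_max = T_CB·r/J = 18.70·0.0158/9.79×10^-8 = 3.019×10^6 Pa.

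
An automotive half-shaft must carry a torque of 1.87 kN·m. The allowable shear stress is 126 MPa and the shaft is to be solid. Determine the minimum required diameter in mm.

42.3 mm

For a solid shaft τ_max = 16T/(πd³), so d = (16T/(π τ_allow))^(1/3) = (16·1870/(π·1.26×10^8))^(1/3) = 0.04228 m.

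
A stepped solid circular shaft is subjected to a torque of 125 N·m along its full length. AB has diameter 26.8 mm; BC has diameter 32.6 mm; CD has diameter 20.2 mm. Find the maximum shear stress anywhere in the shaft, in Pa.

Under the same torque, τ_max = 16T/(πd³) is largest where d is smallest — segment CD (d = 20.2 mm).
τ_max = 16·125.0/(π·(0.0202)³) = 7.724×10^7 Pa.

7.72e7 Pa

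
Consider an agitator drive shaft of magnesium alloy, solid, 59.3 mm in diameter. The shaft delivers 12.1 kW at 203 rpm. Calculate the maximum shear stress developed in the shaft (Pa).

1.39e7 Pa

ω = 2π·203/60 = 21.26 rad/s, so T = P/ω = 12.1×10³ / 21.26 = 569.2 N·m.
J = πd⁴/32 = π(0.0593)⁴/32 = 1.214×10^-6 m⁴.
τ_max = T·r/J = 569.2 × 0.0296 / 1.214×10^-6 = 1.390×10^7 Pa.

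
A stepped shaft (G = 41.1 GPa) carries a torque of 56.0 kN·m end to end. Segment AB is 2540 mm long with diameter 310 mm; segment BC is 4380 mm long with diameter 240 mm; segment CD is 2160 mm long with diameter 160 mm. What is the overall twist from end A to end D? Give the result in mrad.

67.9 mrad

J_AB = π(0.310)⁴/32 = 9.07×10^-4 m⁴; J_BC = π(0.240)⁴/32 = 3.26×10^-4 m⁴; J_CD = π(0.160)⁴/32 = 6.43×10^-5 m⁴.
θ = (T/G)·Σ L_i/J_i = (56000/41.1×10⁹)·(2.54/9.07×10^-4 + 4.38/3.26×10^-4 + 2.16/6.43×10^-5) = 0.06788 rad.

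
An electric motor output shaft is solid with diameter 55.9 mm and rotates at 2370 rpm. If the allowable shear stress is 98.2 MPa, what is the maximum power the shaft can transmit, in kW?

J = πd⁴/32 = π(0.0559)⁴/32 = 9.586×10^-7 m⁴.
T_max = τ_allow·J/r = 9.82×10^7 × 9.586×10^-7 / 0.0279 = 3368 N·m.
ω = 2π·2370/60 = 248.2 rad/s, so P_max = T_max·ω = 8.359×10^5 W.

836 kW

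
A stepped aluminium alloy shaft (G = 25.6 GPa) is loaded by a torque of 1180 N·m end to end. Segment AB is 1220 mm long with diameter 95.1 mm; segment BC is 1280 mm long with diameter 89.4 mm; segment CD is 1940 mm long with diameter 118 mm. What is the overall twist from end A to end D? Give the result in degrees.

1.21°

J_AB = π(0.0951)⁴/32 = 8.03×10^-6 m⁴; J_BC = π(0.0894)⁴/32 = 6.27×10^-6 m⁴; J_CD = π(0.118)⁴/32 = 1.90×10^-5 m⁴.
θ = (T/G)·Σ L_i/J_i = (1180/25.6×10⁹)·(1.22/8.03×10^-6 + 1.28/6.27×10^-6 + 1.94/1.90×10^-5) = 0.02111 rad.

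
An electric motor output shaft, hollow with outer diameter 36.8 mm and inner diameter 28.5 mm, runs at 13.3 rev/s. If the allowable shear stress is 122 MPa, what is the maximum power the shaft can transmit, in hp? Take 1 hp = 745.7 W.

J = π(d_o⁴ − d_i⁴)/32 = π(0.0368⁴ − 0.0285⁴)/32 = 1.153×10^-7 m⁴.
T_max = τ_allow·J/r = 1.22×10^8 × 1.153×10^-7 / 0.0184 = 764.3 N·m.
ω = 2π·13.3 = 83.57 rad/s, so P_max = T_max·ω = 6.387×10^4 W.

85.7 hp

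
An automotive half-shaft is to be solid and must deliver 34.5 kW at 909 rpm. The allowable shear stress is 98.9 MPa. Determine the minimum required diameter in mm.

26.5 mm

ω = 2π·909/60 = 95.19 rad/s, so T = P/ω = 34.5×10³ / 95.19 = 362.4 N·m.
For a solid shaft τ_max = 16T/(πd³), so d = (16T/(π τ_allow))^(1/3) = (16·362.4/(π·9.89×10^7))^(1/3) = 0.02653 m.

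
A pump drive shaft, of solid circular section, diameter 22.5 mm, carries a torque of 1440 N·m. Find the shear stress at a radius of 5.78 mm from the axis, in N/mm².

J = πd⁴/32 = π(0.0225)⁴/32 = 2.516×10^-8 m⁴.
Shear stress varies linearly with radius: τ = T·r/J = 1440 × 0.00578 / 2.516×10^-8 = 3.308×10^8 Pa.

331 N/mm²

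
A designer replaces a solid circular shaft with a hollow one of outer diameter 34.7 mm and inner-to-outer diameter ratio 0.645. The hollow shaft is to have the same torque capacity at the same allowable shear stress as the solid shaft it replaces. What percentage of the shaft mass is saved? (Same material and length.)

Equal τ_max and T ⇒ the solid shaft needs d_s³ = d_o³(1−k⁴), so d_s = 34.7·(1−0.645⁴)^(1/3) = 32.57 mm.
Area ratio A_h/A_s = d_o²(1−k²)/d_s² = (1−k²)/(1−k⁴)^(2/3) = 0.6629.
Mass saving = 1 − 0.6629 = 33.7 %.

33.7 %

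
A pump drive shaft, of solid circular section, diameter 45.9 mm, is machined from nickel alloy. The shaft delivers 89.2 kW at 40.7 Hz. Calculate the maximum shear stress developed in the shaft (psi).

ω = 2π·40.7 = 255.7 rad/s, so T = P/ω = 89.2×10³ / 255.7 = 348.8 N·m.
J = πd⁴/32 = π(0.0459)⁴/32 = 4.358×10^-7 m⁴.
τ_max = T·r/J = 348.8 × 0.0229 / 4.358×10^-7 = 1.837×10^7 Pa.

2660 psi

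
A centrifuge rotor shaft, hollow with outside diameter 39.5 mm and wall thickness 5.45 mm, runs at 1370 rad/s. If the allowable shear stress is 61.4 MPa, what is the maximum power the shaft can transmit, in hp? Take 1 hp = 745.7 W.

J = π(d_o⁴ − d_i⁴)/32 = π(0.0395⁴ − 0.0286⁴)/32 = 1.733×10^-7 m⁴.
T_max = τ_allow·J/r = 6.14×10^7 × 1.733×10^-7 / 0.0198 = 538.8 N·m.
ω = 1370 rad/s, so P_max = T_max·ω = 7.382×10^5 W.

990 hp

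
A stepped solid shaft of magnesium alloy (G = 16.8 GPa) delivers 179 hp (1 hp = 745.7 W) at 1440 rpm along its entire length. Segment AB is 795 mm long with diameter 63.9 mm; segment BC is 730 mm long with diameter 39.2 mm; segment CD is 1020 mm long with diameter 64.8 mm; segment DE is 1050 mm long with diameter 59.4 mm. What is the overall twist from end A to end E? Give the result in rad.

ω = 2π·1440/60 = 150.8 rad/s, so T = P/ω = 179×745.7 / 150.8 = 885.2 N·m.
J_AB = π(0.0639)⁴/32 = 1.64×10^-6 m⁴; J_BC = π(0.0392)⁴/32 = 2.32×10^-7 m⁴; J_CD = π(0.0648)⁴/32 = 1.73×10^-6 m⁴; J_DE = π(0.0594)⁴/32 = 1.22×10^-6 m⁴.
θ = (T/G)·Σ L_i/J_i = (885.2/16.8×10⁹)·(0.795/1.64×10^-6 + 0.730/2.32×10^-7 + 1.02/1.73×10^-6 + 1.05/1.22×10^-6) = 0.2678 rad.

0.268 rad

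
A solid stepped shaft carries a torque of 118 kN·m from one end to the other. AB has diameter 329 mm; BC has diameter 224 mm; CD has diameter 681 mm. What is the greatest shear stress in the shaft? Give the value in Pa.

5.35e7 Pa

Under the same torque, τ_max = 16T/(πd³) is largest where d is smallest — segment BC (d = 224 mm).
τ_max = 16·118000/(π·(0.224)³) = 5.347×10^7 Pa.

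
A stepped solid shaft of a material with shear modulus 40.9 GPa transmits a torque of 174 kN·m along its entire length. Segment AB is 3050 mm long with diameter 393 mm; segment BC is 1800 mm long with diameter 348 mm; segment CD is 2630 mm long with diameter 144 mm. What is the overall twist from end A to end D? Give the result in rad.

0.276 rad

J_AB = π(0.393)⁴/32 = 2.34×10^-3 m⁴; J_BC = π(0.348)⁴/32 = 1.44×10^-3 m⁴; J_CD = π(0.144)⁴/32 = 4.22×10^-5 m⁴.
θ = (T/G)·Σ L_i/J_i = (174000/40.9×10⁹)·(3.05/2.34×10^-3 + 1.80/1.44×10^-3 + 2.63/4.22×10^-5) = 0.2759 rad.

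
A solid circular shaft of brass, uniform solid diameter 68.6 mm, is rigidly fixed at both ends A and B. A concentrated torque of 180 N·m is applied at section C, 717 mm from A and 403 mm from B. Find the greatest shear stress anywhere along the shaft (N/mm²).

1.82 N/mm²

With uniform GJ and both ends fixed, compatibility θ_AC = θ_CB gives T_A·a = T_B·b, together with T_A + T_B = T₀.
T_A = T₀·b/(a+b) = 180.0·403/1120 = 64.77 N·m; T_B = 115.2 N·m.
τ in each portion: τ_AC = 1.02×10^6 Pa, τ_CB = 1.82×10^6 Pa; maximum is in CB.
τ_max = T_CB·r/J = 115.2·0.0343/2.17×10^-6 = 1.818×10^6 Pa.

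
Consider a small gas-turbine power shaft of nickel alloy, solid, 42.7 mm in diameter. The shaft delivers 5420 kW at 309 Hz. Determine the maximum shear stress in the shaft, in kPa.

183000 kPa

ω = 2π·309 = 1942 rad/s, so T = P/ω = 5420×10³ / 1942 = 2792 N·m.
J = πd⁴/32 = π(0.0427)⁴/32 = 3.264×10^-7 m⁴.
τ_max = T·r/J = 2792 × 0.0214 / 3.264×10^-7 = 1.826×10^8 Pa.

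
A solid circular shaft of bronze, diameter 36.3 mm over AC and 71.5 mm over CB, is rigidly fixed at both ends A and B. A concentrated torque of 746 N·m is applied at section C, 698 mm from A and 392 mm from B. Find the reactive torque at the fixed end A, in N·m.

26.8 N·m

Compatibility: T_A·a/J_AC = T_B·b/J_CB with T_A + T_B = T₀.
J_AC = 1.70×10^-7 m⁴, J_CB = 2.57×10^-6 m⁴, so T_A = T₀·(J_AC/a)/((J_AC/a)+(J_CB/b)) = 26.83 N·m, T_B = 719.2 N·m.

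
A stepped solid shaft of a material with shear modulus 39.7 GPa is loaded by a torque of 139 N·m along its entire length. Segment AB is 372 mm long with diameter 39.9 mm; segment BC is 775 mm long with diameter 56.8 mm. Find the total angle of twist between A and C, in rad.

0.00789 rad

J_AB = π(0.0399)⁴/32 = 2.49×10^-7 m⁴; J_BC = π(0.0568)⁴/32 = 1.02×10^-6 m⁴.
θ = (T/G)·Σ L_i/J_i = (139.0/39.7×10⁹)·(0.372/2.49×10^-7 + 0.775/1.02×10^-6) = 7.890×10^-3 rad.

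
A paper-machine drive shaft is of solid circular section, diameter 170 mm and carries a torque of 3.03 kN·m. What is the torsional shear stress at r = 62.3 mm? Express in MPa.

2.30 MPa

J = πd⁴/32 = π(0.170)⁴/32 = 8.200×10^-5 m⁴.
Shear stress varies linearly with radius: τ = T·r/J = 3030 × 0.0623 / 8.200×10^-5 = 2.302×10^6 Pa.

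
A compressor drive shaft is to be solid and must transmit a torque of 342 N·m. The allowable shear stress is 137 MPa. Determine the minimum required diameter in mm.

For a solid shaft τ_max = 16T/(πd³), so d = (16T/(π τ_allow))^(1/3) = (16·342.0/(π·1.37×10^8))^(1/3) = 0.02334 m.

23.3 mm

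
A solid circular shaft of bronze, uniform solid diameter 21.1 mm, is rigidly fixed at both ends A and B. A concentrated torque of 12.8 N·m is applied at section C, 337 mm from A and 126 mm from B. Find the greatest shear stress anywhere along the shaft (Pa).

With uniform GJ and both ends fixed, compatibility θ_AC = θ_CB gives T_A·a = T_B·b, together with T_A + T_B = T₀.
T_A = T₀·b/(a+b) = 12.80·126/463.0 = 3.483 N·m; T_B = 9.317 N·m.
τ in each portion: τ_AC = 1.89×10^6 Pa, τ_CB = 5.05×10^6 Pa; maximum is in CB.
τ_max = T_CB·r/J = 9.317·0.0106/1.95×10^-8 = 5.051×10^6 Pa.

5.05e6 Pa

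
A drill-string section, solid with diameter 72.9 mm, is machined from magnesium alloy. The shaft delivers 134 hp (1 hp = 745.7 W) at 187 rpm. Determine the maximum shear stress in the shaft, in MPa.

67.1 MPa

ω = 2π·187/60 = 19.58 rad/s, so T = P/ω = 134×745.7 / 19.58 = 5103 N·m.
J = πd⁴/32 = π(0.0729)⁴/32 = 2.773×10^-6 m⁴.
τ_max = T·r/J = 5103 × 0.0365 / 2.773×10^-6 = 6.708×10^7 Pa.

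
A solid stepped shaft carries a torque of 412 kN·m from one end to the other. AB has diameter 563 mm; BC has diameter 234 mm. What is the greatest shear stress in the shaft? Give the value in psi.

23800 psi

Under the same torque, τ_max = 16T/(πd³) is largest where d is smallest — segment BC (d = 234 mm).
τ_max = 16·412000/(π·(0.234)³) = 1.638×10^8 Pa.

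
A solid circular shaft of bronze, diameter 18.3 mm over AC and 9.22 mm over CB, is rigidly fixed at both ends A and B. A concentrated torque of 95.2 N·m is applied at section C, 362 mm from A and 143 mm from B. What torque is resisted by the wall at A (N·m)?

81.8 N·m

Compatibility: T_A·a/J_AC = T_B·b/J_CB with T_A + T_B = T₀.
J_AC = 1.10×10^-8 m⁴, J_CB = 7.09×10^-10 m⁴, so T_A = T₀·(J_AC/a)/((J_AC/a)+(J_CB/b)) = 81.85 N·m, T_B = 13.35 N·m.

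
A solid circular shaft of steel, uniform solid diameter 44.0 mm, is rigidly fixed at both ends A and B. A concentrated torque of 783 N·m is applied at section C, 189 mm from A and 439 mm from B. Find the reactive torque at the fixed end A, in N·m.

With uniform GJ and both ends fixed, compatibility θ_AC = θ_CB gives T_A·a = T_B·b, together with T_A + T_B = T₀.
T_A = T₀·b/(a+b) = 783.0·439/628.0 = 547.4 N·m; T_B = 235.6 N·m.

547 N·m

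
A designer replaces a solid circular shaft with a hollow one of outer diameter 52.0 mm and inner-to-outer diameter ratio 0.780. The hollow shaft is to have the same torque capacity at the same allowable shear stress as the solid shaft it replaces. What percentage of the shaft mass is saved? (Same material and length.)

Equal τ_max and T ⇒ the solid shaft needs d_s³ = d_o³(1−k⁴), so d_s = 52.0·(1−0.780⁴)^(1/3) = 44.57 mm.
Area ratio A_h/A_s = d_o²(1−k²)/d_s² = (1−k²)/(1−k⁴)^(2/3) = 0.5329.
Mass saving = 1 − 0.5329 = 46.7 %.

46.7 %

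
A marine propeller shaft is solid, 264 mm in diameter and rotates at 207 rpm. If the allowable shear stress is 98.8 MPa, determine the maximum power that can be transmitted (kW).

7740 kW

J = πd⁴/32 = π(0.264)⁴/32 = 4.769×10^-4 m⁴.
T_max = τ_allow·J/r = 9.88×10^7 × 4.769×10^-4 / 0.132 = 356900 N·m.
ω = 2π·207/60 = 21.68 rad/s, so P_max = T_max·ω = 7.737×10^6 W.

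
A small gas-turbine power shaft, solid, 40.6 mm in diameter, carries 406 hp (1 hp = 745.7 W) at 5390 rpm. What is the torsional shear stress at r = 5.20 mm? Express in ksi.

1.52 ksi

ω = 2π·5390/60 = 564.4 rad/s, so T = P/ω = 406×745.7 / 564.4 = 536.4 N·m.
J = πd⁴/32 = π(0.0406)⁴/32 = 2.667×10^-7 m⁴.
Shear stress varies linearly with radius: τ = T·r/J = 536.4 × 0.00520 / 2.667×10^-7 = 1.046×10^7 Pa.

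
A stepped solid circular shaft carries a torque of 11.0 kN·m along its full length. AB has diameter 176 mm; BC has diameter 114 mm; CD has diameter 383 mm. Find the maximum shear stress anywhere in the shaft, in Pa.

Under the same torque, τ_max = 16T/(πd³) is largest where d is smallest — segment BC (d = 114 mm).
τ_max = 16·11000/(π·(0.114)³) = 3.781×10^7 Pa.

3.78e7 Pa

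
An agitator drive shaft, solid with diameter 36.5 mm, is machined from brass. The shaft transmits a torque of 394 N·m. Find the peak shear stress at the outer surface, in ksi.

J = πd⁴/32 = π(0.0365)⁴/32 = 1.742×10^-7 m⁴.
τ_max = T·r/J = 394.0 × 0.0182 / 1.742×10^-7 = 4.127×10^7 Pa.

5.99 ksi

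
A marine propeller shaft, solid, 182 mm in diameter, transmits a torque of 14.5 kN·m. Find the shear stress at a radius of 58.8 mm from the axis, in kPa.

J = πd⁴/32 = π(0.182)⁴/32 = 1.077×10^-4 m⁴.
Shear stress varies linearly with radius: τ = T·r/J = 14500 × 0.0588 / 1.077×10^-4 = 7.915×10^6 Pa.

7920 kPa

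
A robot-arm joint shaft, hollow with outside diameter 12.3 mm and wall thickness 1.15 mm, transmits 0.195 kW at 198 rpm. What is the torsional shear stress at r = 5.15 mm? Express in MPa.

ω = 2π·198/60 = 20.73 rad/s, so T = P/ω = 0.195×10³ / 20.73 = 9.405 N·m.
J = π(d_o⁴ − d_i⁴)/32 = π(0.0123⁴ − 0.0100⁴)/32 = 1.265×10^-9 m⁴.
Shear stress varies linearly with radius: τ = T·r/J = 9.405 × 0.00515 / 1.265×10^-9 = 3.828×10^7 Pa.

38.3 MPa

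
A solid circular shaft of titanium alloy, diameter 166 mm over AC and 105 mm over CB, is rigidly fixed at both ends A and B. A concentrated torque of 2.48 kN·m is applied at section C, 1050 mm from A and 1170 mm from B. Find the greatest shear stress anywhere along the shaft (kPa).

2410 kPa

Compatibility: T_A·a/J_AC = T_B·b/J_CB with T_A + T_B = T₀.
J_AC = 7.45×10^-5 m⁴, J_CB = 1.19×10^-5 m⁴, so T_A = T₀·(J_AC/a)/((J_AC/a)+(J_CB/b)) = 2168 N·m, T_B = 311.5 N·m.
τ in each portion: τ_AC = 2.41×10^6 Pa, τ_CB = 1.37×10^6 Pa; maximum is in AC.
τ_max = T_AC·r/J = 2168·0.0830/7.45×10^-5 = 2.414×10^6 Pa.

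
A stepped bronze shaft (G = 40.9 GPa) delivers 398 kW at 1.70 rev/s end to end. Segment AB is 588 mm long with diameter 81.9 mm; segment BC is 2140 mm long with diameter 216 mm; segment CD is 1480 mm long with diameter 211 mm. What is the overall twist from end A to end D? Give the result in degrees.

ω = 2π·1.70 = 10.68 rad/s, so T = P/ω = 398×10³ / 10.68 = 37260 N·m.
J_AB = π(0.0819)⁴/32 = 4.42×10^-6 m⁴; J_BC = π(0.216)⁴/32 = 2.14×10^-4 m⁴; J_CD = π(0.211)⁴/32 = 1.95×10^-4 m⁴.
θ = (T/G)·Σ L_i/J_i = (37260/40.9×10⁹)·(0.588/4.42×10^-6 + 2.14/2.14×10^-4 + 1.48/1.95×10^-4) = 0.1373 rad.

7.87°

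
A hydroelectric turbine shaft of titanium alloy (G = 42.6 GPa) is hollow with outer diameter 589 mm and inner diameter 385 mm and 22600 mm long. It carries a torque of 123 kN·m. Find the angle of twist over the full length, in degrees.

0.387°

J = π(d_o⁴ − d_i⁴)/32 = π(0.589⁴ − 0.385⁴)/32 = 9.659×10^-3 m⁴.
θ = T·L/(G·J) = 123000 × 22.6 / (42.6×10⁹ × 9.659×10^-3) = 6.756×10^-3 rad.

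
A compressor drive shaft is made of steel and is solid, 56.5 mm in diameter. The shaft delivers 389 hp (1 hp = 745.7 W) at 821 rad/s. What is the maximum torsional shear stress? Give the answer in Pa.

9.98e6 Pa

ω = 821 rad/s, so T = P/ω = 389×745.7 / 821.0 = 353.3 N·m.
J = πd⁴/32 = π(0.0565)⁴/32 = 1.000×10^-6 m⁴.
τ_max = T·r/J = 353.3 × 0.0283 / 1.000×10^-6 = 9.977×10^6 Pa.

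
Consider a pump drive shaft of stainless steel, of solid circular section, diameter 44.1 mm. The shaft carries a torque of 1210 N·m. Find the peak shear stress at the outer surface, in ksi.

J = πd⁴/32 = π(0.0441)⁴/32 = 3.713×10^-7 m⁴.
τ_max = T·r/J = 1210 × 0.0221 / 3.713×10^-7 = 7.185×10^7 Pa.

10.4 ksi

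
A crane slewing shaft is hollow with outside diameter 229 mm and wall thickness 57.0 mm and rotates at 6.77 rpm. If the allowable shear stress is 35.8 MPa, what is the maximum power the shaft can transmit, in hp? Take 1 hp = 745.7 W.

75.2 hp

J = π(d_o⁴ − d_i⁴)/32 = π(0.229⁴ − 0.115⁴)/32 = 2.528×10^-4 m⁴.
T_max = τ_allow·J/r = 3.58×10^7 × 2.528×10^-4 / 0.115 = 79050 N·m.
ω = 2π·6.77/60 = 0.7090 rad/s, so P_max = T_max·ω = 5.604×10^4 W.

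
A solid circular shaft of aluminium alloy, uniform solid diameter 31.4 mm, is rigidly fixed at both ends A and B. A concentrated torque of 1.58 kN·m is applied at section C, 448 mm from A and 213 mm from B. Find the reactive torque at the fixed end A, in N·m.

509 N·m

With uniform GJ and both ends fixed, compatibility θ_AC = θ_CB gives T_A·a = T_B·b, together with T_A + T_B = T₀.
T_A = T₀·b/(a+b) = 1580·213/661.0 = 509.1 N·m; T_B = 1071 N·m.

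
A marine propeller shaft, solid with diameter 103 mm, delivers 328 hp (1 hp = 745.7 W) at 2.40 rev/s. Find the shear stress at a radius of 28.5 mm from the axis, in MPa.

41.8 MPa

ω = 2π·2.40 = 15.08 rad/s, so T = P/ω = 328×745.7 / 15.08 = 16220 N·m.
J = πd⁴/32 = π(0.103)⁴/32 = 1.105×10^-5 m⁴.
Shear stress varies linearly with radius: τ = T·r/J = 16220 × 0.0285 / 1.105×10^-5 = 4.184×10^7 Pa.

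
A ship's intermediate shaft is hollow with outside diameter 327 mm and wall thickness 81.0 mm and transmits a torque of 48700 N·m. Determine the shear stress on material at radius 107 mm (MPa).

J = π(d_o⁴ − d_i⁴)/32 = π(0.327⁴ − 0.165⁴)/32 = 1.050×10^-3 m⁴.
Shear stress varies linearly with radius: τ = T·r/J = 48700 × 0.107 / 1.050×10^-3 = 4.964×10^6 Pa.

4.96 MPa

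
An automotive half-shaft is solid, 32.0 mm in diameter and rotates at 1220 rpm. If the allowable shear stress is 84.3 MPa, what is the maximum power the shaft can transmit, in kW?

J = πd⁴/32 = π(0.0320)⁴/32 = 1.029×10^-7 m⁴.
T_max = τ_allow·J/r = 8.43×10^7 × 1.029×10^-7 / 0.0160 = 542.4 N·m.
ω = 2π·1220/60 = 127.8 rad/s, so P_max = T_max·ω = 6.929×10^4 W.

69.3 kW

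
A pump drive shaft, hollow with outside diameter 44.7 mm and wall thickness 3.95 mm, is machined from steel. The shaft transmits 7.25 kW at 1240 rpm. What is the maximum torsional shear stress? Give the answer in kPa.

ω = 2π·1240/60 = 129.9 rad/s, so T = P/ω = 7.25×10³ / 129.9 = 55.83 N·m.
J = π(d_o⁴ − d_i⁴)/32 = π(0.0447⁴ − 0.0368⁴)/32 = 2.119×10^-7 m⁴.
τ_max = T·r/J = 55.83 × 0.0224 / 2.119×10^-7 = 5.889×10^6 Pa.

5890 kPa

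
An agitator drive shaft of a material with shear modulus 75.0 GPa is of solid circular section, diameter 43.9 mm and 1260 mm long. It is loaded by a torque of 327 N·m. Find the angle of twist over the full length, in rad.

0.0151 rad

J = πd⁴/32 = π(0.0439)⁴/32 = 3.646×10^-7 m⁴.
θ = T·L/(G·J) = 327.0 × 1.26 / (75.0×10⁹ × 3.646×10^-7) = 0.01507 rad.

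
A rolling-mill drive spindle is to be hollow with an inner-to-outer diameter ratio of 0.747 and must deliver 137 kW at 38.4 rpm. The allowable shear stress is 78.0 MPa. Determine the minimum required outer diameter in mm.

148 mm

ω = 2π·38.4/60 = 4.021 rad/s, so T = P/ω = 137×10³ / 4.021 = 34070 N·m.
For a hollow shaft with d_i/d_o = 0.747: τ_max = 16T/(π d_o³ (1−k⁴)), so d_o = [16T/(π τ_allow (1−k⁴))]^(1/3) = [16·34070/(π·7.80×10^7·0.6886)]^(1/3) = 0.1478 m.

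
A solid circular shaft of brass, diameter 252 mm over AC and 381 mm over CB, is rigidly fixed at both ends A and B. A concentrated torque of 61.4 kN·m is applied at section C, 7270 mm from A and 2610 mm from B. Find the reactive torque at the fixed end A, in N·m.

Compatibility: T_A·a/J_AC = T_B·b/J_CB with T_A + T_B = T₀.
J_AC = 3.96×10^-4 m⁴, J_CB = 2.07×10^-3 m⁴, so T_A = T₀·(J_AC/a)/((J_AC/a)+(J_CB/b)) = 3947 N·m, T_B = 57450 N·m.

3950 N·m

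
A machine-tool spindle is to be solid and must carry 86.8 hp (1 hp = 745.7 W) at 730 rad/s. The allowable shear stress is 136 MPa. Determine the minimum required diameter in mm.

14.9 mm

ω = 730 rad/s, so T = P/ω = 86.8×745.7 / 730.0 = 88.67 N·m.
For a solid shaft τ_max = 16T/(πd³), so d = (16T/(π τ_allow))^(1/3) = (16·88.67/(π·1.36×10^8))^(1/3) = 0.01492 m.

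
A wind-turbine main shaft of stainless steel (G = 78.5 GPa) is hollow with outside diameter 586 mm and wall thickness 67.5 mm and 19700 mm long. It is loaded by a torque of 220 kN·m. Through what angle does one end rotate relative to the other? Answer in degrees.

0.421°

J = π(d_o⁴ − d_i⁴)/32 = π(0.586⁴ − 0.451⁴)/32 = 7.515×10^-3 m⁴.
θ = T·L/(G·J) = 220000 × 19.7 / (78.5×10⁹ × 7.515×10^-3) = 7.347×10^-3 rad.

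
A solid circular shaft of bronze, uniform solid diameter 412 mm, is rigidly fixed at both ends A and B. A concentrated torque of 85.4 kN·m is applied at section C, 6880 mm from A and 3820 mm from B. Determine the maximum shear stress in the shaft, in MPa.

4.00 MPa

With uniform GJ and both ends fixed, compatibility θ_AC = θ_CB gives T_A·a = T_B·b, together with T_A + T_B = T₀.
T_A = T₀·b/(a+b) = 85400·3820/10700 = 30490 N·m; T_B = 54910 N·m.
τ in each portion: τ_AC = 2.22×10^6 Pa, τ_CB = 4.00×10^6 Pa; maximum is in CB.
τ_max = T_CB·r/J = 54910·0.206/2.83×10^-3 = 3.999×10^6 Pa.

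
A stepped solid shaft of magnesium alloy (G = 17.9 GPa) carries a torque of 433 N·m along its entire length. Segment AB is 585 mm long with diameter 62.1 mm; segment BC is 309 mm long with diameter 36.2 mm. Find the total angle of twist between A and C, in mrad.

J_AB = π(0.0621)⁴/32 = 1.46×10^-6 m⁴; J_BC = π(0.0362)⁴/32 = 1.69×10^-7 m⁴.
θ = (T/G)·Σ L_i/J_i = (433.0/17.9×10⁹)·(0.585/1.46×10^-6 + 0.309/1.69×10^-7) = 0.05403 rad.

54.0 mrad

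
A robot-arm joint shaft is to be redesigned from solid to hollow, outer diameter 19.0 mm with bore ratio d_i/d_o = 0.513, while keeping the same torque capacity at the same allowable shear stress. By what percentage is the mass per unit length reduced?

Equal τ_max and T ⇒ the solid shaft needs d_s³ = d_o³(1−k⁴), so d_s = 19.0·(1−0.513⁴)^(1/3) = 18.55 mm.
Area ratio A_h/A_s = d_o²(1−k²)/d_s² = (1−k²)/(1−k⁴)^(2/3) = 0.7729.
Mass saving = 1 − 0.7729 = 22.7 %.

22.7 %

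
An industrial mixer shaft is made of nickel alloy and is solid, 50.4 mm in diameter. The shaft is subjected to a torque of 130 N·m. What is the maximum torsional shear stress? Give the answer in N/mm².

5.17 N/mm²

J = πd⁴/32 = π(0.0504)⁴/32 = 6.335×10^-7 m⁴.
τ_max = T·r/J = 130.0 × 0.0252 / 6.335×10^-7 = 5.172×10^6 Pa.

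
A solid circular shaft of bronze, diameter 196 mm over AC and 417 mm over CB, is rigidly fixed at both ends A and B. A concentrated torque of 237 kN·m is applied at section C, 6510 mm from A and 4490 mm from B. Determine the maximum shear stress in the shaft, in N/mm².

16.1 N/mm²

Compatibility: T_A·a/J_AC = T_B·b/J_CB with T_A + T_B = T₀.
J_AC = 1.45×10^-4 m⁴, J_CB = 2.97×10^-3 m⁴, so T_A = T₀·(J_AC/a)/((J_AC/a)+(J_CB/b)) = 7718 N·m, T_B = 229300 N·m.
τ in each portion: τ_AC = 5.22×10^6 Pa, τ_CB = 1.61×10^7 Pa; maximum is in CB.
τ_max = T_CB·r/J = 229300·0.208/2.97×10^-3 = 1.610×10^7 Pa.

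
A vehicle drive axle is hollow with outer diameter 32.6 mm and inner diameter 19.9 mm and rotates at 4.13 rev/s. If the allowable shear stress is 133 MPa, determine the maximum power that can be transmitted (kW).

J = π(d_o⁴ − d_i⁴)/32 = π(0.0326⁴ − 0.0199⁴)/32 = 9.549×10^-8 m⁴.
T_max = τ_allow·J/r = 1.33×10^8 × 9.549×10^-8 / 0.0163 = 779.1 N·m.
ω = 2π·4.13 = 25.95 rad/s, so P_max = T_max·ω = 2.022×10^4 W.

20.2 kW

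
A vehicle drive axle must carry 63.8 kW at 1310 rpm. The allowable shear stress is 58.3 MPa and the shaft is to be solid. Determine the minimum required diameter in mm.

ω = 2π·1310/60 = 137.2 rad/s, so T = P/ω = 63.8×10³ / 137.2 = 465.1 N·m.
For a solid shaft τ_max = 16T/(πd³), so d = (16T/(π τ_allow))^(1/3) = (16·465.1/(π·5.83×10^7))^(1/3) = 0.03438 m.

34.4 mm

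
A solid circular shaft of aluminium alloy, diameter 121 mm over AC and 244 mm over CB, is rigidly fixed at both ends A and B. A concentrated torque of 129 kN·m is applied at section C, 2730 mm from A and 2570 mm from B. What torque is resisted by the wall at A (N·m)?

6950 N·m

Compatibility: T_A·a/J_AC = T_B·b/J_CB with T_A + T_B = T₀.
J_AC = 2.10×10^-5 m⁴, J_CB = 3.48×10^-4 m⁴, so T_A = T₀·(J_AC/a)/((J_AC/a)+(J_CB/b)) = 6949 N·m, T_B = 122100 N·m.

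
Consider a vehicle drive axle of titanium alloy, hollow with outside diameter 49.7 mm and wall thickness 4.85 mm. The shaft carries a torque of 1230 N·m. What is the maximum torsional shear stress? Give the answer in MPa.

87.9 MPa

J = π(d_o⁴ − d_i⁴)/32 = π(0.0497⁴ − 0.0400⁴)/32 = 3.477×10^-7 m⁴.
τ_max = T·r/J = 1230 × 0.0249 / 3.477×10^-7 = 8.792×10^7 Pa.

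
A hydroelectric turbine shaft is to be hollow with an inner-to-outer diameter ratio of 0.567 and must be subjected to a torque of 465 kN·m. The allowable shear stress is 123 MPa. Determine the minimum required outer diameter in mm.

278 mm

For a hollow shaft with d_i/d_o = 0.567: τ_max = 16T/(π d_o³ (1−k⁴)), so d_o = [16T/(π τ_allow (1−k⁴))]^(1/3) = [16·465000/(π·1.23×10^8·0.8966)]^(1/3) = 0.2779 m.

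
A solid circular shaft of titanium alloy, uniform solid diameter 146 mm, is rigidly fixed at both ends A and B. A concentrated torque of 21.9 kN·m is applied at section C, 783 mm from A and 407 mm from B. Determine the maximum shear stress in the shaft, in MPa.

With uniform GJ and both ends fixed, compatibility θ_AC = θ_CB gives T_A·a = T_B·b, together with T_A + T_B = T₀.
T_A = T₀·b/(a+b) = 21900·407/1190 = 7490 N·m; T_B = 14410 N·m.
τ in each portion: τ_AC = 1.23×10^7 Pa, τ_CB = 2.36×10^7 Pa; maximum is in CB.
τ_max = T_CB·r/J = 14410·0.0730/4.46×10^-5 = 2.358×10^7 Pa.

23.6 MPa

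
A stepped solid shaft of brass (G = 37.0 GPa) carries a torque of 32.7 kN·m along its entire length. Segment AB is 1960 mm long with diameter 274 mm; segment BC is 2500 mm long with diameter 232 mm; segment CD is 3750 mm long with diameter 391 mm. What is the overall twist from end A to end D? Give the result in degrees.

J_AB = π(0.274)⁴/32 = 5.53×10^-4 m⁴; J_BC = π(0.232)⁴/32 = 2.84×10^-4 m⁴; J_CD = π(0.391)⁴/32 = 2.29×10^-3 m⁴.
θ = (T/G)·Σ L_i/J_i = (32700/37.0×10⁹)·(1.96/5.53×10^-4 + 2.50/2.84×10^-4 + 3.75/2.29×10^-3) = 0.01234 rad.

0.707°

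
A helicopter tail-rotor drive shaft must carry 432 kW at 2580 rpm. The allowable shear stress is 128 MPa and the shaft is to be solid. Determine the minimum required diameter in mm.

ω = 2π·2580/60 = 270.2 rad/s, so T = P/ω = 432×10³ / 270.2 = 1599 N·m.
For a solid shaft τ_max = 16T/(πd³), so d = (16T/(π τ_allow))^(1/3) = (16·1599/(π·1.28×10^8))^(1/3) = 0.03992 m.

39.9 mm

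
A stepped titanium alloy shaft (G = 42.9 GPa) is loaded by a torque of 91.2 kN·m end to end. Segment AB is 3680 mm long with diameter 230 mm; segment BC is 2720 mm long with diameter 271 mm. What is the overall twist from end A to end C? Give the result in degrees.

J_AB = π(0.230)⁴/32 = 2.75×10^-4 m⁴; J_BC = π(0.271)⁴/32 = 5.30×10^-4 m⁴.
θ = (T/G)·Σ L_i/J_i = (91200/42.9×10⁹)·(3.68/2.75×10^-4 + 2.72/5.30×10^-4) = 0.03940 rad.

2.26°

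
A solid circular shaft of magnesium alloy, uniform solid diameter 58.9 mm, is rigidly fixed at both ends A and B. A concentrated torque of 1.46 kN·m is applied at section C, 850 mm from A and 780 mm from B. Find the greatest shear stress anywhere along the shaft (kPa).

19000 kPa

With uniform GJ and both ends fixed, compatibility θ_AC = θ_CB gives T_A·a = T_B·b, together with T_A + T_B = T₀.
T_A = T₀·b/(a+b) = 1460·780/1630 = 698.7 N·m; T_B = 761.3 N·m.
τ in each portion: τ_AC = 1.74×10^7 Pa, τ_CB = 1.90×10^7 Pa; maximum is in CB.
τ_max = T_CB·r/J = 761.3·0.0295/1.18×10^-6 = 1.898×10^7 Pa.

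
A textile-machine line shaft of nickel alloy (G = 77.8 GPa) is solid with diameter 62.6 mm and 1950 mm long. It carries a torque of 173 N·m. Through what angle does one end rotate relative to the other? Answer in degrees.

J = πd⁴/32 = π(0.0626)⁴/32 = 1.508×10^-6 m⁴.
θ = T·L/(G·J) = 173.0 × 1.95 / (77.8×10⁹ × 1.508×10^-6) = 2.876×10^-3 rad.

0.165°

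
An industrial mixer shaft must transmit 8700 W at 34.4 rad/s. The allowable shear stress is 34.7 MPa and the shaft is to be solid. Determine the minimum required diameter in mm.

33.4 mm

ω = 34.4 rad/s, so T = P/ω = 8700 / 34.40 = 252.9 N·m.
For a solid shaft τ_max = 16T/(πd³), so d = (16T/(π τ_allow))^(1/3) = (16·252.9/(π·3.47×10^7))^(1/3) = 0.03336 m.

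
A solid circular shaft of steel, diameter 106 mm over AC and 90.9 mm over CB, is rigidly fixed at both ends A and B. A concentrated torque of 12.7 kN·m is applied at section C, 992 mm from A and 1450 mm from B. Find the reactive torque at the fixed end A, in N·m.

Compatibility: T_A·a/J_AC = T_B·b/J_CB with T_A + T_B = T₀.
J_AC = 1.24×10^-5 m⁴, J_CB = 6.70×10^-6 m⁴, so T_A = T₀·(J_AC/a)/((J_AC/a)+(J_CB/b)) = 9270 N·m, T_B = 3430 N·m.

9270 N·m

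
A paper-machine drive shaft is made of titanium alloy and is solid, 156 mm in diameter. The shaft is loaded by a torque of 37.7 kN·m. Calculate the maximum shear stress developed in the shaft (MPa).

50.6 MPa

J = πd⁴/32 = π(0.156)⁴/32 = 5.814×10^-5 m⁴.
τ_max = T·r/J = 37700 × 0.0780 / 5.814×10^-5 = 5.058×10^7 Pa.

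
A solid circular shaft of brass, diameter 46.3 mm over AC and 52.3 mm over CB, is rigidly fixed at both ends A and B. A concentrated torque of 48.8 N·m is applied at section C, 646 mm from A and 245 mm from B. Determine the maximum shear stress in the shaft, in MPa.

Compatibility: T_A·a/J_AC = T_B·b/J_CB with T_A + T_B = T₀.
J_AC = 4.51×10^-7 m⁴, J_CB = 7.35×10^-7 m⁴, so T_A = T₀·(J_AC/a)/((J_AC/a)+(J_CB/b)) = 9.220 N·m, T_B = 39.58 N·m.
τ in each portion: τ_AC = 4.73×10^5 Pa, τ_CB = 1.41×10^6 Pa; maximum is in CB.
τ_max = T_CB·r/J = 39.58·0.0261/7.35×10^-7 = 1.409×10^6 Pa.

1.41 MPa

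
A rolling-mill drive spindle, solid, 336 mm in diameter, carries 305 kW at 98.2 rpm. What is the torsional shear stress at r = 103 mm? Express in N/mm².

ω = 2π·98.2/60 = 10.28 rad/s, so T = P/ω = 305×10³ / 10.28 = 29660 N·m.
J = πd⁴/32 = π(0.336)⁴/32 = 1.251×10^-3 m⁴.
Shear stress varies linearly with radius: τ = T·r/J = 29660 × 0.103 / 1.251×10^-3 = 2.441×10^6 Pa.

2.44 N/mm²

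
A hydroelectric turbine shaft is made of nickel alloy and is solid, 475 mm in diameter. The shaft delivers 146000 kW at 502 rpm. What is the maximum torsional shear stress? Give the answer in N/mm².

ω = 2π·502/60 = 52.57 rad/s, so T = P/ω = 146000×10³ / 52.57 = 2.777e6 N·m.
J = πd⁴/32 = π(0.475)⁴/32 = 4.998×10^-3 m⁴.
τ_max = T·r/J = 2.777e6 × 0.237 / 4.998×10^-3 = 1.320×10^8 Pa.

132 N/mm²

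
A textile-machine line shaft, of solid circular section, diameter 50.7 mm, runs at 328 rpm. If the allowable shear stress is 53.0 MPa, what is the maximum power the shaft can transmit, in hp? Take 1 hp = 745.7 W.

62.5 hp

J = πd⁴/32 = π(0.0507)⁴/32 = 6.487×10^-7 m⁴.
T_max = τ_allow·J/r = 5.30×10^7 × 6.487×10^-7 / 0.0254 = 1356 N·m.
ω = 2π·328/60 = 34.35 rad/s, so P_max = T_max·ω = 4.658×10^4 W.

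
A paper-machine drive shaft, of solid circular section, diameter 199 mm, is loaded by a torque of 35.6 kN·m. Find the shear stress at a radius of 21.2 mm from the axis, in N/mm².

4.90 N/mm²

J = πd⁴/32 = π(0.199)⁴/32 = 1.540×10^-4 m⁴.
Shear stress varies linearly with radius: τ = T·r/J = 35600 × 0.0212 / 1.540×10^-4 = 4.902×10^6 Pa.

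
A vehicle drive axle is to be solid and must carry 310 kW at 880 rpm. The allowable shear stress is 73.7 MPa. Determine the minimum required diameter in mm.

61.5 mm

ω = 2π·880/60 = 92.15 rad/s, so T = P/ω = 310×10³ / 92.15 = 3364 N·m.
For a solid shaft τ_max = 16T/(πd³), so d = (16T/(π τ_allow))^(1/3) = (16·3364/(π·7.37×10^7))^(1/3) = 0.06149 m.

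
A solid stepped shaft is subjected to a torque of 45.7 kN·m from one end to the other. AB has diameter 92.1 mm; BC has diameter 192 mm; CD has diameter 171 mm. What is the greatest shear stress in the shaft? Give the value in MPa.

Under the same torque, τ_max = 16T/(πd³) is largest where d is smallest — segment AB (d = 92.1 mm).
τ_max = 16·45700/(π·(0.0921)³) = 2.979×10^8 Pa.

298 MPa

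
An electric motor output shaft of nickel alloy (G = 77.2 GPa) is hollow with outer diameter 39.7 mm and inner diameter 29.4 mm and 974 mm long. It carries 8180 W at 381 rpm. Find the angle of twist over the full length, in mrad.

ω = 2π·381/60 = 39.90 rad/s, so T = P/ω = 8180 / 39.90 = 205.0 N·m.
J = π(d_o⁴ − d_i⁴)/32 = π(0.0397⁴ − 0.0294⁴)/32 = 1.705×10^-7 m⁴.
θ = T·L/(G·J) = 205.0 × 0.974 / (77.2×10⁹ × 1.705×10^-7) = 0.01517 rad.

15.2 mrad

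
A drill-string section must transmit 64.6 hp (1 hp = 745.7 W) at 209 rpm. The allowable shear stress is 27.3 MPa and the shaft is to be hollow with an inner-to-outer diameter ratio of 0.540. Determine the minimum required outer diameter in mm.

76.6 mm

ω = 2π·209/60 = 21.89 rad/s, so T = P/ω = 64.6×745.7 / 21.89 = 2201 N·m.
For a hollow shaft with d_i/d_o = 0.540: τ_max = 16T/(π d_o³ (1−k⁴)), so d_o = [16T/(π τ_allow (1−k⁴))]^(1/3) = [16·2201/(π·2.73×10^7·0.9150)]^(1/3) = 0.07656 m.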